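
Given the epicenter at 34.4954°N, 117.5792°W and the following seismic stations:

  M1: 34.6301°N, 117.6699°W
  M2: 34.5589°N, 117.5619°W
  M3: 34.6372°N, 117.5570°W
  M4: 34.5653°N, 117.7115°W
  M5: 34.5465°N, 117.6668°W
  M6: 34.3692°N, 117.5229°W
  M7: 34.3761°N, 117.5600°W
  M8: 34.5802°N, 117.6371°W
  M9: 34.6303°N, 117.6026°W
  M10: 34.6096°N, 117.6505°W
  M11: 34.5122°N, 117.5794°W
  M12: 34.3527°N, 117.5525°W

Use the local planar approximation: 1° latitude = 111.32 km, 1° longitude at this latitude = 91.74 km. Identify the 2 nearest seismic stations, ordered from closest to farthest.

Distances from 34.4954°N, 117.5792°W:
M1: √((0.1347·111.32)² + (-0.0907·91.74)²) = √(224.844147 + 69.236012) = 17.1488 km
M2: √((0.0635·111.32)² + (0.0173·91.74)²) = √(49.968216 + 2.518893) = 7.2448 km
M3: √((0.1418·111.32)² + (0.0222·91.74)²) = √(249.171781 + 4.147854) = 15.9160 km
M4: √((0.0699·111.32)² + (-0.1323·91.74)²) = √(60.548132 + 147.311672) = 14.4173 km
M5: √((0.0511·111.32)² + (-0.0876·91.74)²) = √(32.358486 + 64.584111) = 9.8459 km
M6: √((-0.1262·111.32)² + (0.0563·91.74)²) = √(197.362712 + 26.676832) = 14.9680 km
M7: √((-0.1193·111.32)² + (0.0192·91.74)²) = √(176.371043 + 3.102558) = 13.3968 km
M8: √((0.0848·111.32)² + (-0.0579·91.74)²) = √(89.112392 + 28.214646) = 10.8318 km
M9: √((0.1349·111.32)² + (-0.0234·91.74)²) = √(225.512331 + 4.608390) = 15.1697 km
M10: √((0.1142·111.32)² + (-0.0713·91.74)²) = √(161.613860 + 42.785492) = 14.2968 km
M11: √((0.0168·111.32)² + (-0.0002·91.74)²) = √(3.497558 + 0.000337) = 1.8703 km
M12: √((-0.1427·111.32)² + (0.0267·91.74)²) = √(252.344789 + 5.999844) = 16.0731 km
Sorted: M11 (1.8703 km) < M2 (7.2448 km) < M5 (9.8459 km) < M8 (10.8318 km) < …

M11, M2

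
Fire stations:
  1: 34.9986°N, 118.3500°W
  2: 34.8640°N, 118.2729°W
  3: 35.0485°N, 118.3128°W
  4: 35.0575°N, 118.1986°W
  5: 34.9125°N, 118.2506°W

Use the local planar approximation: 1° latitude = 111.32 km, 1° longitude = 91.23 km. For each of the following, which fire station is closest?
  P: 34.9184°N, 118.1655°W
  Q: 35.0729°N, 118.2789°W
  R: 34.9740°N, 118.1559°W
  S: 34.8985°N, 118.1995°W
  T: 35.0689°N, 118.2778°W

P at 34.9184°N, 118.1655°W:
  1: 19.0531 km
  2: 11.5185 km
  3: 19.7569 km
  4: 15.7763 km
  5: 7.7914 km
  → nearest: 5 (7.7914 km)
Q at 35.0729°N, 118.2789°W:
  1: 10.5112 km
  2: 23.2612 km
  3: 4.1161 km
  4: 7.5237 km
  5: 18.0414 km
  → nearest: 3 (4.1161 km)
R at 34.9740°N, 118.1559°W:
  1: 17.9182 km
  2: 16.2443 km
  3: 16.5430 km
  4: 10.0785 km
  5: 11.0232 km
  → nearest: 4 (10.0785 km)
S at 34.8985°N, 118.1995°W:
  1: 17.6829 km
  2: 7.7195 km
  3: 19.6383 km
  4: 17.7001 km
  5: 4.9155 km
  → nearest: 5 (4.9155 km)
T at 35.0689°N, 118.2778°W:
  1: 10.2288 km
  2: 22.8138 km
  3: 3.9182 km
  4: 7.3360 km
  5: 17.5864 km
  → nearest: 3 (3.9182 km)

P→5; Q→3; R→4; S→5; T→3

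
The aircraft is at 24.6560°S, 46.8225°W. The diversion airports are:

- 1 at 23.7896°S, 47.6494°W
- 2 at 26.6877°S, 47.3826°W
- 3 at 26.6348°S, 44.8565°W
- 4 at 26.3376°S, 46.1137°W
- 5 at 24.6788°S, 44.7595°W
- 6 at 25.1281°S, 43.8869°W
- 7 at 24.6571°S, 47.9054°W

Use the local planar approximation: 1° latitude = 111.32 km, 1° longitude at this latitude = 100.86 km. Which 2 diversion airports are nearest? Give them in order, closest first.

Distances from 24.6560°S, 46.8225°W:
1: 127.5065 km
2: 233.1173 km
3: 296.3824 km
4: 200.3821 km
5: 208.0897 km
6: 300.7126 km
7: 109.2214 km
Sorted: 7 (109.2214 km) < 1 (127.5065 km) < 4 (200.3821 km) < 5 (208.0897 km) < …

7, 1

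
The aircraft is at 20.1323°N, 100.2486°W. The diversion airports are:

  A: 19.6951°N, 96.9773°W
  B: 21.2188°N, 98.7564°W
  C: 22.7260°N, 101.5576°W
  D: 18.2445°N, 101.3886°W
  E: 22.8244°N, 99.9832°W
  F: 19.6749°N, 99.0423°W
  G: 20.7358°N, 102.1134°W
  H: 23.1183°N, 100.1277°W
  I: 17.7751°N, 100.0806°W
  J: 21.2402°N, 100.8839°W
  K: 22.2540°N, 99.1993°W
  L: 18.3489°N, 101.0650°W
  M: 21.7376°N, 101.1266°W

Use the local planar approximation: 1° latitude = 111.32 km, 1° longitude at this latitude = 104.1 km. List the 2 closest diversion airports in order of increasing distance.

Distances from 20.1323°N, 100.2486°W:
A: √((-0.4372·111.32)² + (3.2713·104.1)²) = √(2368.681684 + 115969.078522) = 344.0026 km
B: √((1.0865·111.32)² + (1.4922·104.1)²) = √(14628.704143 + 24129.900458) = 196.8721 km
C: √((2.5937·111.32)² + (-1.3090·104.1)²) = √(83365.407883 + 18568.668036) = 319.2712 km
D: √((-1.8878·111.32)² + (-1.1400·104.1)²) = √(44162.978789 + 14083.518276) = 241.3431 km
E: √((2.6921·111.32)² + (0.2654·104.1)²) = √(89810.842695 + 763.314120) = 300.9554 km
F: √((-0.4574·111.32)² + (1.2063·104.1)²) = √(2592.619098 + 15769.289080) = 135.5061 km
G: √((0.6035·111.32)² + (-1.8648·104.1)²) = √(4513.370066 + 37684.779635) = 205.4219 km
H: √((2.9860·111.32)² + (0.1209·104.1)²) = √(110490.770498 + 158.399593) = 332.6397 km
I: √((-2.3572·111.32)² + (0.1680·104.1)²) = √(68855.598911 + 305.858125) = 262.9857 km
J: √((1.1079·111.32)² + (-0.6353·104.1)²) = √(15210.641133 + 4373.802512) = 139.9444 km
K: √((2.1217·111.32)² + (1.0493·104.1)²) = √(55784.603178 + 11931.658224) = 260.2235 km
L: √((-1.7834·111.32)² + (-0.8164·104.1)²) = √(39413.401725 + 7222.830963) = 215.9542 km
M: √((1.6053·111.32)² + (-0.8780·104.1)²) = √(31934.403374 + 8353.923440) = 200.7195 km
Sorted: F (135.5061 km) < J (139.9444 km) < B (196.8721 km) < M (200.7195 km) < …

F, J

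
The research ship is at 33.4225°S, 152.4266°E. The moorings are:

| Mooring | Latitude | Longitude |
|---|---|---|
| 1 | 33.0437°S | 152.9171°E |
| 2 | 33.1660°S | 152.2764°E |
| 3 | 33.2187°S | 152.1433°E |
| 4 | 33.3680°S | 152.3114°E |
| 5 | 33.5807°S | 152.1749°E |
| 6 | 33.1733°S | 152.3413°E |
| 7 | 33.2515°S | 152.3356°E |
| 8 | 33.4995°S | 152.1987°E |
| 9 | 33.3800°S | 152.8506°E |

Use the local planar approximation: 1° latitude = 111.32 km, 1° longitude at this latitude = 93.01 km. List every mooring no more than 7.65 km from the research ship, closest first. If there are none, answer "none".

Distances from 33.4225°S, 152.4266°E:
1: √((0.3788·111.32)² + (0.4905·93.01)²) = √(1778.141573 + 2081.312594) = 62.1245 km
2: √((0.2565·111.32)² + (-0.1502·93.01)²) = √(815.306931 + 195.163750) = 31.7879 km
3: √((0.2038·111.32)² + (-0.2833·93.01)²) = √(514.700695 + 694.308429) = 34.7708 km
4: √((0.0545·111.32)² + (-0.1152·93.01)²) = √(36.807761 + 114.805910) = 12.3132 km
5: √((-0.1582·111.32)² + (-0.2517·93.01)²) = √(310.141122 + 548.056988) = 29.2950 km
6: √((0.2492·111.32)² + (-0.0853·93.01)²) = √(769.559974 + 62.944437) = 28.8532 km
7: √((0.1710·111.32)² + (-0.0910·93.01)²) = √(362.358636 + 71.637772) = 20.8326 km
8: √((-0.0770·111.32)² + (-0.2279·93.01)²) = √(73.473012 + 449.311919) = 22.8645 km
9: √((0.0425·111.32)² + (0.4240·93.01)²) = √(22.383307 + 1555.217025) = 39.7190 km
Threshold 7.65 km: none within range.

none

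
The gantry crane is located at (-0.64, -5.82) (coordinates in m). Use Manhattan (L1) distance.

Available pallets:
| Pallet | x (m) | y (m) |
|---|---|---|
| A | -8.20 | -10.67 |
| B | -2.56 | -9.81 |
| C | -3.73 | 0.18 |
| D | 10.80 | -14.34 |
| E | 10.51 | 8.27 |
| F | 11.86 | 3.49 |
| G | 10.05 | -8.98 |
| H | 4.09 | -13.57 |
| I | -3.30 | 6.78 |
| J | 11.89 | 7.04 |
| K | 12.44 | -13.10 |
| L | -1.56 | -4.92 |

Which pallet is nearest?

L

Distances from (-0.64, -5.82):
A: |-7.56| + |-4.85| = 7.56 + 4.85 = 12.41 m
B: |-1.92| + |-3.99| = 1.92 + 3.99 = 5.91 m
C: |-3.09| + |6.00| = 3.09 + 6.00 = 9.09 m
D: |11.44| + |-8.52| = 11.44 + 8.52 = 19.96 m
E: |11.15| + |14.09| = 11.15 + 14.09 = 25.24 m
F: |12.50| + |9.31| = 12.50 + 9.31 = 21.81 m
G: |10.69| + |-3.16| = 10.69 + 3.16 = 13.85 m
H: |4.73| + |-7.75| = 4.73 + 7.75 = 12.48 m
I: |-2.66| + |12.60| = 2.66 + 12.60 = 15.26 m
J: |12.53| + |12.86| = 12.53 + 12.86 = 25.39 m
K: |13.08| + |-7.28| = 13.08 + 7.28 = 20.36 m
L: |-0.92| + |0.90| = 0.92 + 0.90 = 1.82 m
Minimum: L at 1.82 m.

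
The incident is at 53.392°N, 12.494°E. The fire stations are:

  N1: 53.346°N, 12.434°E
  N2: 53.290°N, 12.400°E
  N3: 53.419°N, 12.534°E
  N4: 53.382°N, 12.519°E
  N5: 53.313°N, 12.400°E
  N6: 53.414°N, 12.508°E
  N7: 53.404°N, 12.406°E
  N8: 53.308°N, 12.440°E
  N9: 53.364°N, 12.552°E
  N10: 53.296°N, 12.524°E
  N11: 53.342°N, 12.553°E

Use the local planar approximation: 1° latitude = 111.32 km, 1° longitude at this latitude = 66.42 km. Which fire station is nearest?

N4

Distances from 53.392°N, 12.494°E:
N1: √((-0.046·111.32)² + (-0.060·66.42)²) = √(26.22177 + 15.88182) = 6.489 km
N2: √((-0.102·111.32)² + (-0.094·66.42)²) = √(128.92785 + 38.98104) = 12.958 km
N3: √((0.027·111.32)² + (0.040·66.42)²) = √(9.03387 + 7.05859) = 4.012 km
N4: √((-0.010·111.32)² + (0.025·66.42)²) = √(1.23921 + 2.75726) = 1.999 km
N5: √((-0.079·111.32)² + (-0.094·66.42)²) = √(77.33936 + 38.98104) = 10.785 km
N6: √((0.022·111.32)² + (0.014·66.42)²) = √(5.99780 + 0.86468) = 2.620 km
N7: √((0.012·111.32)² + (-0.088·66.42)²) = √(1.78447 + 34.16356) = 5.996 km
N8: √((-0.084·111.32)² + (-0.054·66.42)²) = √(87.43896 + 12.86427) = 10.015 km
N9: √((-0.028·111.32)² + (0.058·66.42)²) = √(9.71544 + 14.84068) = 4.955 km
N10: √((-0.096·111.32)² + (0.030·66.42)²) = √(114.20598 + 3.97045) = 10.871 km
N11: √((-0.050·111.32)² + (0.059·66.42)²) = √(30.98036 + 15.35684) = 6.807 km
Minimum: N4 at 1.999 km.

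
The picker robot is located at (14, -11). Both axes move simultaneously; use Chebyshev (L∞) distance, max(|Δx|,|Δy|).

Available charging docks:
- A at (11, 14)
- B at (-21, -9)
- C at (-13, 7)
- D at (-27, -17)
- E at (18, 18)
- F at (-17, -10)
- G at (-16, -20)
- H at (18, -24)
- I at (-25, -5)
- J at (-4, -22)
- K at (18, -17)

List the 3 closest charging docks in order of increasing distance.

K, H, J

Distances from (14, -11):
A: 25
B: 35
C: 27
D: 41
E: 29
F: 31
G: 30
H: 13
I: 39
J: 18
K: 6
Sorted: K (6) < H (13) < J (18) < A (25) < C (27) < …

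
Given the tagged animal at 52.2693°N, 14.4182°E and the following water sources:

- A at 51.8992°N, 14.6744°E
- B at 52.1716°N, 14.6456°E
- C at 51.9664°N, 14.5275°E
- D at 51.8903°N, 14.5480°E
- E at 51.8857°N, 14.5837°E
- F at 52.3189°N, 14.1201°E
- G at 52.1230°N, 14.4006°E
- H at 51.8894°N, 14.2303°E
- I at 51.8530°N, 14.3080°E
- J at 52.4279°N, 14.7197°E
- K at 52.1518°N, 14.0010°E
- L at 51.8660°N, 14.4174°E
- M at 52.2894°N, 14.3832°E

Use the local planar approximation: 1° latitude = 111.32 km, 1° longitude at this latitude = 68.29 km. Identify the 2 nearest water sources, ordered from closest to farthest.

Distances from 52.2693°N, 14.4182°E:
A: 44.7606 km
B: 18.9589 km
C: 34.5351 km
D: 43.1114 km
E: 44.1727 km
F: 21.0928 km
G: 16.3304 km
H: 44.1943 km
I: 46.9496 km
J: 27.1226 km
K: 31.3497 km
L: 44.8954 km
M: 3.2740 km
Sorted: M (3.2740 km) < G (16.3304 km) < B (18.9589 km) < F (21.0928 km) < …

M, G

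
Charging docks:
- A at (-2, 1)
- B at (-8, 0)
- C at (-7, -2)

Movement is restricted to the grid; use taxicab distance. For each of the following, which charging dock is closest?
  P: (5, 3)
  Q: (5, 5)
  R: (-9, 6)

P at (5, 3):
  A: |-7| + |-2| = 7 + 2 = 9
  B: |-13| + |-3| = 13 + 3 = 16
  C: |-12| + |-5| = 12 + 5 = 17
  → nearest: A (9)
Q at (5, 5):
  A: |-7| + |-4| = 7 + 4 = 11
  B: |-13| + |-5| = 13 + 5 = 18
  C: |-12| + |-7| = 12 + 7 = 19
  → nearest: A (11)
R at (-9, 6):
  A: |7| + |-5| = 7 + 5 = 12
  B: |1| + |-6| = 1 + 6 = 7
  C: |2| + |-8| = 2 + 8 = 10
  → nearest: B (7)

P→A; Q→A; R→B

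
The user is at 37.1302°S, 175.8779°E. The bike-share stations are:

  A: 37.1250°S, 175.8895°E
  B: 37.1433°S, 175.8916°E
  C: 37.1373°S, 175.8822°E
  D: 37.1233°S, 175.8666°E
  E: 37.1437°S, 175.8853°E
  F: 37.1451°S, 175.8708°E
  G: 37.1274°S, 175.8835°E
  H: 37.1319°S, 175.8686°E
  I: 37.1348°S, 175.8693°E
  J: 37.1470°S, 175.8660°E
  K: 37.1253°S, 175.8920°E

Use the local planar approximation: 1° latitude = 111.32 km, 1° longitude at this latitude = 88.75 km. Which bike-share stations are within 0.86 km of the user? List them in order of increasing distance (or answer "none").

Distances from 37.1302°S, 175.8779°E:
A: √((0.0052·111.32)² + (0.0116·88.75)²) = √(0.335084 + 1.059870) = 1.1811 km
B: √((-0.0131·111.32)² + (0.0137·88.75)²) = √(2.126616 + 1.478352) = 1.8987 km
C: √((-0.0071·111.32)² + (0.0043·88.75)²) = √(0.624688 + 0.145638) = 0.8777 km
D: √((0.0069·111.32)² + (-0.0113·88.75)²) = √(0.589990 + 1.005758) = 1.2632 km
E: √((-0.0135·111.32)² + (0.0074·88.75)²) = √(2.258468 + 0.431321) = 1.6401 km
F: √((-0.0149·111.32)² + (-0.0071·88.75)²) = √(2.751180 + 0.397058) = 1.7743 km
G: √((0.0028·111.32)² + (0.0056·88.75)²) = √(0.097154 + 0.247009) = 0.5867 km
H: √((-0.0017·111.32)² + (-0.0093·88.75)²) = √(0.035813 + 0.681244) = 0.8468 km
I: √((-0.0046·111.32)² + (-0.0086·88.75)²) = √(0.262218 + 0.582551) = 0.9191 km
J: √((-0.0168·111.32)² + (-0.0119·88.75)²) = √(3.497558 + 1.115400) = 2.1478 km
K: √((0.0049·111.32)² + (0.0141·88.75)²) = √(0.297535 + 1.565939) = 1.3651 km
Threshold 0.86 km: G (0.5867 km), H (0.8468 km) are within range.

G, H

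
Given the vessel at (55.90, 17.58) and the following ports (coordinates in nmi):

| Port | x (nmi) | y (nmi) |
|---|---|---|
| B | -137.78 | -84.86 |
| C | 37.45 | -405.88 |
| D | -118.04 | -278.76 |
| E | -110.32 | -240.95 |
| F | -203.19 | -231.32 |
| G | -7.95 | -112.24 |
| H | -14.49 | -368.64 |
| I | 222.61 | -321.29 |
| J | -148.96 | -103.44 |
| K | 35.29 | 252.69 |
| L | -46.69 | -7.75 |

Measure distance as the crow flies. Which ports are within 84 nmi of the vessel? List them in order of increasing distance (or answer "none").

none

Distances from (55.90, 17.58):
B: √((-193.68)² + (-102.44)²) = √(37511.9424 + 10493.9536) = 219.10 nmi
C: √((-18.45)² + (-423.46)²) = √(340.4025 + 179318.3716) = 423.86 nmi
D: √((-173.94)² + (-296.34)²) = √(30255.1236 + 87817.3956) = 343.62 nmi
E: √((-166.22)² + (-258.53)²) = √(27629.0884 + 66837.7609) = 307.35 nmi
F: √((-259.09)² + (-248.90)²) = √(67127.6281 + 61951.2100) = 359.28 nmi
G: √((-63.85)² + (-129.82)²) = √(4076.8225 + 16853.2324) = 144.67 nmi
H: √((-70.39)² + (-386.22)²) = √(4954.7521 + 149165.8884) = 392.58 nmi
I: √((166.71)² + (-338.87)²) = √(27792.2241 + 114832.8769) = 377.66 nmi
J: √((-204.86)² + (-121.02)²) = √(41967.6196 + 14645.8404) = 237.94 nmi
K: √((-20.61)² + (235.11)²) = √(424.7721 + 55276.7121) = 236.01 nmi
L: √((-102.59)² + (-25.33)²) = √(10524.7081 + 641.6089) = 105.67 nmi
Threshold 84 nmi: none within range.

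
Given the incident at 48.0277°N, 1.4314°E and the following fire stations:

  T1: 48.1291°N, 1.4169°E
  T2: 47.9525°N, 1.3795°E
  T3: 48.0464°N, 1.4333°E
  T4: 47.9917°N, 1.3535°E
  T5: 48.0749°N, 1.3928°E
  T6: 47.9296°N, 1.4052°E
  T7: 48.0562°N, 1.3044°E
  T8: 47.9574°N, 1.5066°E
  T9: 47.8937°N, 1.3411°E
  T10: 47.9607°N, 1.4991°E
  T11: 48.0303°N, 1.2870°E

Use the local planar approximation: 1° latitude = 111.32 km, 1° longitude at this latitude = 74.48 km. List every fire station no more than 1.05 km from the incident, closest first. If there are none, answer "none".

Distances from 48.0277°N, 1.4314°E:
T1: √((0.1014·111.32)² + (-0.0145·74.48)²) = √(127.415512 + 1.166314) = 11.3394 km
T2: √((-0.0752·111.32)² + (-0.0519·74.48)²) = √(70.078061 + 14.942183) = 9.2206 km
T3: √((0.0187·111.32)² + (0.0019·74.48)²) = √(4.333408 + 0.020026) = 2.0865 km
T4: √((-0.0360·111.32)² + (-0.0779·74.48)²) = √(16.060217 + 33.663111) = 7.0515 km
T5: √((0.0472·111.32)² + (-0.0386·74.48)²) = √(27.607711 + 8.265211) = 5.9894 km
T6: √((-0.0981·111.32)² + (-0.0262·74.48)²) = √(119.257146 + 3.807868) = 11.0935 km
T7: √((0.0285·111.32)² + (-0.1270·74.48)²) = √(10.065518 + 89.471924) = 9.9768 km
T8: √((-0.0703·111.32)² + (0.0752·74.48)²) = √(61.243083 + 31.370036) = 9.6236 km
T9: √((-0.1340·111.32)² + (-0.0903·74.48)²) = √(222.513309 + 45.232942) = 16.3630 km
T10: √((-0.0670·111.32)² + (0.0677·74.48)²) = √(55.628327 + 25.424749) = 9.0029 km
T11: √((0.0026·111.32)² + (-0.1444·74.48)²) = √(0.083771 + 115.668132) = 10.7588 km
Threshold 1.05 km: none within range.

none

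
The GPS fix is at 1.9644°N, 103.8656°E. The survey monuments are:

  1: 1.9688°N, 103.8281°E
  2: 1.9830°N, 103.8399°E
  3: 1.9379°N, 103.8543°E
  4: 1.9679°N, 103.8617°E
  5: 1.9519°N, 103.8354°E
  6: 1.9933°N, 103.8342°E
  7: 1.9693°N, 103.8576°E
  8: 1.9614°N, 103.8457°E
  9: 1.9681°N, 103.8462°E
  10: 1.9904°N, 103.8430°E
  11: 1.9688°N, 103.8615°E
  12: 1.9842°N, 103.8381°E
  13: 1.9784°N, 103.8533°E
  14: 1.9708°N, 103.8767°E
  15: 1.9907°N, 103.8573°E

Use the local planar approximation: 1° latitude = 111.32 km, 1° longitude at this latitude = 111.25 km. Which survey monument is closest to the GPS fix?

Distances from 1.9644°N, 103.8656°E:
1: √((0.0044·111.32)² + (-0.0375·111.25)²) = √(0.239912 + 17.404541) = 4.2005 km
2: √((0.0186·111.32)² + (-0.0257·111.25)²) = √(4.287186 + 8.174596) = 3.5301 km
3: √((-0.0265·111.32)² + (-0.0113·111.25)²) = √(8.702382 + 1.580363) = 3.2067 km
4: √((0.0035·111.32)² + (-0.0039·111.25)²) = √(0.151804 + 0.188248) = 0.5831 km
5: √((-0.0125·111.32)² + (-0.0302·111.25)²) = √(1.936272 + 11.287920) = 3.6365 km
6: √((0.0289·111.32)² + (-0.0314·111.25)²) = √(10.350041 + 12.202796) = 4.7490 km
7: √((0.0049·111.32)² + (-0.0080·111.25)²) = √(0.297535 + 0.792100) = 1.0439 km
8: √((-0.0030·111.32)² + (-0.0199·111.25)²) = √(0.111529 + 4.901243) = 2.2389 km
9: √((0.0037·111.32)² + (-0.0194·111.25)²) = √(0.169648 + 4.658043) = 2.1972 km
10: √((0.0260·111.32)² + (-0.0226·111.25)²) = √(8.377088 + 6.321453) = 3.8339 km
11: √((0.0044·111.32)² + (-0.0041·111.25)²) = √(0.239912 + 0.208050) = 0.6693 km
12: √((0.0198·111.32)² + (-0.0275·111.25)²) = √(4.858216 + 9.359775) = 3.7707 km
13: √((0.0140·111.32)² + (-0.0123·111.25)²) = √(2.428860 + 1.872450) = 2.0740 km
14: √((0.0064·111.32)² + (0.0111·111.25)²) = √(0.507582 + 1.524916) = 1.4257 km
15: √((0.0263·111.32)² + (-0.0083·111.25)²) = √(8.571521 + 0.852621) = 3.0699 km
Minimum: 4 at 0.5831 km.

4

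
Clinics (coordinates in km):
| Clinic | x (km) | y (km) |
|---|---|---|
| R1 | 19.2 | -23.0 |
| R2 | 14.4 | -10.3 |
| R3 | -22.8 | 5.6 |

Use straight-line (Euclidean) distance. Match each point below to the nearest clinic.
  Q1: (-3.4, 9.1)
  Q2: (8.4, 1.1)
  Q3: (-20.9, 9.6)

Q1→R3; Q2→R2; Q3→R3

Q1 at (-3.4, 9.1):
  R1: 39.3 km
  R2: 26.3 km
  R3: 19.7 km
  → nearest: R3 (19.7 km)
Q2 at (8.4, 1.1):
  R1: 26.4 km
  R2: 12.9 km
  R3: 31.5 km
  → nearest: R2 (12.9 km)
Q3 at (-20.9, 9.6):
  R1: 51.7 km
  R2: 40.5 km
  R3: 4.4 km
  → nearest: R3 (4.4 km)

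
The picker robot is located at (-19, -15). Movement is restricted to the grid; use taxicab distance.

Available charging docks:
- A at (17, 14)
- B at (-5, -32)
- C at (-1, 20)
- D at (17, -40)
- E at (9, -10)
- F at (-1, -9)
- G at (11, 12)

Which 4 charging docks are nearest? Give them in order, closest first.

F, B, E, C

Distances from (-19, -15):
A: 65
B: 31
C: 53
D: 61
E: 33
F: 24
G: 57
Sorted: F (24) < B (31) < E (33) < C (53) < G (57) < D (61) < …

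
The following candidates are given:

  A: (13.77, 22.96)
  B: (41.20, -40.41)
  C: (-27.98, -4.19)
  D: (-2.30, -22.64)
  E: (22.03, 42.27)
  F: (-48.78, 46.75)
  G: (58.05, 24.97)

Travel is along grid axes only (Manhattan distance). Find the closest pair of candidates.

Pairwise distances:
A–B: |27.43| + |-63.37| = 27.43 + 63.37 = 90.80
A–C: |-41.75| + |-27.15| = 41.75 + 27.15 = 68.90
A–D: |-16.07| + |-45.60| = 16.07 + 45.60 = 61.67
A–E: |8.26| + |19.31| = 8.26 + 19.31 = 27.57
A–F: |-62.55| + |23.79| = 62.55 + 23.79 = 86.34
A–G: |44.28| + |2.01| = 44.28 + 2.01 = 46.29
B–C: |-69.18| + |36.22| = 69.18 + 36.22 = 105.40
B–D: |-43.50| + |17.77| = 43.50 + 17.77 = 61.27
B–E: |-19.17| + |82.68| = 19.17 + 82.68 = 101.85
B–F: |-89.98| + |87.16| = 89.98 + 87.16 = 177.14
B–G: |16.85| + |65.38| = 16.85 + 65.38 = 82.23
C–D: |25.68| + |-18.45| = 25.68 + 18.45 = 44.13
C–E: |50.01| + |46.46| = 50.01 + 46.46 = 96.47
C–F: |-20.80| + |50.94| = 20.80 + 50.94 = 71.74
C–G: |86.03| + |29.16| = 86.03 + 29.16 = 115.19
D–E: |24.33| + |64.91| = 24.33 + 64.91 = 89.24
D–F: |-46.48| + |69.39| = 46.48 + 69.39 = 115.87
D–G: |60.35| + |47.61| = 60.35 + 47.61 = 107.96
E–F: |-70.81| + |4.48| = 70.81 + 4.48 = 75.29
E–G: |36.02| + |-17.30| = 36.02 + 17.30 = 53.32
F–G: |106.83| + |-21.78| = 106.83 + 21.78 = 128.61
Closest pair: A–E at 27.57.

A and E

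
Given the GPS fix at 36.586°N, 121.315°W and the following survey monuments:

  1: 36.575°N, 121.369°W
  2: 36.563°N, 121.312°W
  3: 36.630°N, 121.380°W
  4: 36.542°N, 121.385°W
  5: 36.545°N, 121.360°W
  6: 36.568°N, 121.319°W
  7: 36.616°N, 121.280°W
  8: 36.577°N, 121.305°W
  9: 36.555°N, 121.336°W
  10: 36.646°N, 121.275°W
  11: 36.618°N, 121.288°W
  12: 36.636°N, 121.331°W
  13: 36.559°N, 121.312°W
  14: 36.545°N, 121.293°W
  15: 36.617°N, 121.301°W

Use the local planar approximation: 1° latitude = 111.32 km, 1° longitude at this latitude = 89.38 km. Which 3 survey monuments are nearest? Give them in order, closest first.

8, 6, 2

Distances from 36.586°N, 121.315°W:
1: √((-0.011·111.32)² + (-0.054·89.38)²) = √(1.49945 + 23.29530) = 4.979 km
2: √((-0.023·111.32)² + (0.003·89.38)²) = √(6.55544 + 0.07190) = 2.574 km
3: √((0.044·111.32)² + (-0.065·89.38)²) = √(23.99119 + 33.75261) = 7.599 km
4: √((-0.044·111.32)² + (-0.070·89.38)²) = √(23.99119 + 39.14504) = 7.946 km
5: √((-0.041·111.32)² + (-0.045·89.38)²) = √(20.83119 + 16.17729) = 6.083 km
6: √((-0.018·111.32)² + (-0.004·89.38)²) = √(4.01505 + 0.12782) = 2.035 km
7: √((0.030·111.32)² + (0.035·89.38)²) = √(11.15293 + 9.78626) = 4.576 km
8: √((-0.009·111.32)² + (0.010·89.38)²) = √(1.00376 + 0.79888) = 1.343 km
9: √((-0.031·111.32)² + (-0.021·89.38)²) = √(11.90885 + 3.52305) = 3.928 km
10: √((0.060·111.32)² + (0.040·89.38)²) = √(44.61171 + 12.78206) = 7.576 km
11: √((0.032·111.32)² + (0.027·89.38)²) = √(12.68955 + 5.82382) = 4.303 km
12: √((0.050·111.32)² + (-0.016·89.38)²) = √(30.98036 + 2.04513) = 5.747 km
13: √((-0.027·111.32)² + (0.003·89.38)²) = √(9.03387 + 0.07190) = 3.018 km
14: √((-0.041·111.32)² + (0.022·89.38)²) = √(20.83119 + 3.86657) = 4.970 km
15: √((0.031·111.32)² + (0.014·89.38)²) = √(11.90885 + 1.56580) = 3.671 km
Sorted: 8 (1.343 km) < 6 (2.035 km) < 2 (2.574 km) < 13 (3.018 km) < 15 (3.671 km) < …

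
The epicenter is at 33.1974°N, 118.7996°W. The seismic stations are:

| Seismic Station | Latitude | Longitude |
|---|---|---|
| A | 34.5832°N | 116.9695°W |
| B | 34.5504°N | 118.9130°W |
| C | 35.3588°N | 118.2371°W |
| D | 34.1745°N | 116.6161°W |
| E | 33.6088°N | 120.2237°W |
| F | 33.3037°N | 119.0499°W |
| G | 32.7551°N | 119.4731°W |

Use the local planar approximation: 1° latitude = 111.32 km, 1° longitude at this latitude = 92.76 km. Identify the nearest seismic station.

F

Distances from 33.1974°N, 118.7996°W:
A: 229.3837 km
B: 150.9828 km
C: 246.1996 km
D: 229.9002 km
E: 139.8129 km
F: 26.0594 km
G: 79.5440 km
Minimum: F at 26.0594 km.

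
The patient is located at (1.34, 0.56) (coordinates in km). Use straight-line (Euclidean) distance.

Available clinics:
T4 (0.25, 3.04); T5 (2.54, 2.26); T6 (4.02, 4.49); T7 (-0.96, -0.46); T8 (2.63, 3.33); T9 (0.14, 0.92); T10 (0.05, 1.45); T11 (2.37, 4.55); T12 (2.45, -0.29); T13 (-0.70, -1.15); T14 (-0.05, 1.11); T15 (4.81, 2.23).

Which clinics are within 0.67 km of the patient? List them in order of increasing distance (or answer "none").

none

Distances from (1.34, 0.56):
T4: √((-1.09)² + (2.48)²) = √(1.1881 + 6.1504) = 2.71 km
T5: √((1.20)² + (1.70)²) = √(1.4400 + 2.8900) = 2.08 km
T6: √((2.68)² + (3.93)²) = √(7.1824 + 15.4449) = 4.76 km
T7: √((-2.30)² + (-1.02)²) = √(5.2900 + 1.0404) = 2.52 km
T8: √((1.29)² + (2.77)²) = √(1.6641 + 7.6729) = 3.06 km
T9: √((-1.20)² + (0.36)²) = √(1.4400 + 0.1296) = 1.25 km
T10: √((-1.29)² + (0.89)²) = √(1.6641 + 0.7921) = 1.57 km
T11: √((1.03)² + (3.99)²) = √(1.0609 + 15.9201) = 4.12 km
T12: √((1.11)² + (-0.85)²) = √(1.2321 + 0.7225) = 1.40 km
T13: √((-2.04)² + (-1.71)²) = √(4.1616 + 2.9241) = 2.66 km
T14: √((-1.39)² + (0.55)²) = √(1.9321 + 0.3025) = 1.49 km
T15: √((3.47)² + (1.67)²) = √(12.0409 + 2.7889) = 3.85 km
Threshold 0.67 km: none within range.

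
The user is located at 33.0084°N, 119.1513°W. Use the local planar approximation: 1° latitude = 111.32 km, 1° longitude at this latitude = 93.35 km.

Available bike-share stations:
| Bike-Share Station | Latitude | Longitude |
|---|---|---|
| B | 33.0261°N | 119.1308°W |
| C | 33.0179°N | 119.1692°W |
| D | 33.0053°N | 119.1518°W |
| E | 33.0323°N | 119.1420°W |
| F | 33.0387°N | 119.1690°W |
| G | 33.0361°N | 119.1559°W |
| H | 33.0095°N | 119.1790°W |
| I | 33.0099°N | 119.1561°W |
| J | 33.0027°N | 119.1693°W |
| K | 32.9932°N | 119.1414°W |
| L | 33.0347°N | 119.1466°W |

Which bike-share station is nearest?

Distances from 33.0084°N, 119.1513°W:
B: 2.7467 km
C: 1.9775 km
D: 0.3482 km
E: 2.7986 km
F: 3.7560 km
G: 3.1133 km
H: 2.5887 km
I: 0.4782 km
J: 1.7961 km
K: 1.9280 km
L: 2.9604 km
Minimum: D at 0.3482 km.

D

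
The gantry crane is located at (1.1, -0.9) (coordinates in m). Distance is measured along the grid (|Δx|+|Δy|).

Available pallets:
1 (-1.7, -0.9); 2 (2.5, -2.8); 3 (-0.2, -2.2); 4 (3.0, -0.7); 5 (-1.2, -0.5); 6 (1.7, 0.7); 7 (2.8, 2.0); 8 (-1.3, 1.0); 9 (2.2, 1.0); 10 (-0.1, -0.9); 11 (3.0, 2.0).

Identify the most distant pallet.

Distances from (1.1, -0.9):
1: 2.8 m
2: 3.3 m
3: 2.6 m
4: 2.1 m
5: 2.7 m
6: 2.2 m
7: 4.6 m
8: 4.3 m
9: 3.0 m
10: 1.2 m
11: 4.8 m
Maximum: 11 at 4.8 m.

11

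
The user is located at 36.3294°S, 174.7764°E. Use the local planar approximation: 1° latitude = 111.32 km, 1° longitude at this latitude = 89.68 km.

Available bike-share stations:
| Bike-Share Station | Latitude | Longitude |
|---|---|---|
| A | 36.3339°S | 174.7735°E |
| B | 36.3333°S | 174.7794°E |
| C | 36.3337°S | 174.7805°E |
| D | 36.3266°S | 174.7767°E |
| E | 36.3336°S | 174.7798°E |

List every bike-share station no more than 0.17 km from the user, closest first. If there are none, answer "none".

Distances from 36.3294°S, 174.7764°E:
A: √((-0.0045·111.32)² + (-0.0029·89.68)²) = √(0.250941 + 0.067637) = 0.5644 km
B: √((-0.0039·111.32)² + (0.0030·89.68)²) = √(0.188484 + 0.072383) = 0.5108 km
C: √((-0.0043·111.32)² + (0.0041·89.68)²) = √(0.229131 + 0.135194) = 0.6036 km
D: √((0.0028·111.32)² + (0.0003·89.68)²) = √(0.097154 + 0.000724) = 0.3129 km
E: √((-0.0042·111.32)² + (0.0034·89.68)²) = √(0.218597 + 0.092971) = 0.5582 km
Threshold 0.17 km: none within range.

none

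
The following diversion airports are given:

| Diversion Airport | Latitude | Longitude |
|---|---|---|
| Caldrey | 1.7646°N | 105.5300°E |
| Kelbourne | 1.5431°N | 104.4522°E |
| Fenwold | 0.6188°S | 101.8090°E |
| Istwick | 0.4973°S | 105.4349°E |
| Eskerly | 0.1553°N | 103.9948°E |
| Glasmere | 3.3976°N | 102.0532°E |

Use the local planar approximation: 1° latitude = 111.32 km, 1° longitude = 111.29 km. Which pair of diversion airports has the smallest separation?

Pairwise distances:
Caldrey–Kelbourne: √((-0.2215·111.32)² + (-1.0778·111.29)²) = √(607.986388 + 14387.609546) = 122.4565 km
Kelbourne–Eskerly: √((-1.3878·111.32)² + (-0.4574·111.29)²) = √(23867.127966 + 2591.221899) = 162.6602 km
Istwick–Eskerly: √((0.6526·111.32)² + (-1.4401·111.29)²) = √(5277.649376 + 25686.065495) = 175.9651 km
Caldrey–Eskerly: √((-1.6093·111.32)² + (-1.5352·111.29)²) = √(32093.746498 + 29190.545319) = 247.5566 km
Caldrey–Istwick: √((-2.2619·111.32)² + (-0.0951·111.29)²) = √(63400.574977 + 112.014261) = 252.0170 km
Kelbourne–Istwick: √((-2.0404·111.32)² + (0.9827·111.29)²) = √(51591.365771 + 11960.633888) = 252.0952 km
Fenwold–Eskerly: √((0.7741·111.32)² + (2.1858·111.29)²) = √(7425.753528 + 59174.299852) = 258.0699 km
Kelbourne–Glasmere: √((1.8545·111.32)² + (-2.3990·111.29)²) = √(42618.687476 + 71280.835374) = 337.4900 km
Kelbourne–Fenwold: √((-2.1619·111.32)² + (-2.6432·111.29)²) = √(57918.539022 + 86531.122220) = 380.0653 km
Fenwold–Istwick: √((0.1215·111.32)² + (3.6259·111.29)²) = √(182.935904 + 162833.564375) = 403.7530 km
Eskerly–Glasmere: √((3.2423·111.32)² + (-1.9416·111.29)²) = √(130272.512103 + 46690.853355) = 420.6701 km
Caldrey–Glasmere: √((1.6330·111.32)² + (-3.4768·111.29)²) = √(33045.989825 + 149717.202207) = 427.5081 km
Fenwold–Glasmere: √((4.0164·111.32)² + (0.2442·111.29)²) = √(199903.460473 + 738.590307) = 447.9309 km
Caldrey–Fenwold: √((-2.3834·111.32)² + (-3.7210·111.29)²) = √(70394.749096 + 171487.166640) = 491.8149 km
Istwick–Glasmere: √((3.8949·111.32)² + (-3.3817·111.29)²) = √(187991.848799 + 141638.865611) = 574.1348 km
Closest pair: Caldrey–Kelbourne at 122.4565 km.

Caldrey and Kelbourne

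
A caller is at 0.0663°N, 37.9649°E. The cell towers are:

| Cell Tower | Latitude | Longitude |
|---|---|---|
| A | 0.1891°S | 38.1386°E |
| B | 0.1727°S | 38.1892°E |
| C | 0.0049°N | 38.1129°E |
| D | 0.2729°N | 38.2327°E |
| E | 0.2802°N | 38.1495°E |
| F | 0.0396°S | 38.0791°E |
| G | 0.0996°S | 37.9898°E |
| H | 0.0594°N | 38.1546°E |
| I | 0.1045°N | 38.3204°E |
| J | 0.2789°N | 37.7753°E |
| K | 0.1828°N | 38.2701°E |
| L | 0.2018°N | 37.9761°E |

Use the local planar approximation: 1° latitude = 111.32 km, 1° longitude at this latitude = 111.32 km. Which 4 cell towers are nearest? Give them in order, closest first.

Distances from 0.0663°N, 37.9649°E:
A: √((-0.2554·111.32)² + (0.1737·111.32)²) = √(808.329039 + 373.891879) = 34.3834 km
B: √((-0.2390·111.32)² + (0.2243·111.32)²) = √(707.851566 + 623.454756) = 36.4871 km
C: √((-0.0614·111.32)² + (0.1480·111.32)²) = √(46.717881 + 271.437487) = 17.8369 km
D: √((0.2066·111.32)² + (0.2678·111.32)²) = √(528.940754 + 888.725294) = 37.6519 km
E: √((0.2139·111.32)² + (0.1846·111.32)²) = √(566.980294 + 422.289019) = 31.4527 km
F: √((-0.1059·111.32)² + (0.1142·111.32)²) = √(138.975523 + 161.613860) = 17.3375 km
G: √((-0.1659·111.32)² + (0.0249·111.32)²) = √(341.066581 + 7.683252) = 18.6748 km
H: √((-0.0069·111.32)² + (0.1897·111.32)²) = √(0.589990 + 445.944752) = 21.1314 km
I: √((0.0382·111.32)² + (0.3555·111.32)²) = √(18.083110 + 1566.122055) = 39.8021 km
J: √((0.2126·111.32)² + (-0.1896·111.32)²) = √(560.109470 + 445.474718) = 31.7109 km
K: √((0.1165·111.32)² + (0.3052·111.32)²) = √(168.189255 + 1154.291384) = 36.3659 km
L: √((0.1355·111.32)² + (0.0112·111.32)²) = √(227.522832 + 1.554470) = 15.1353 km
Sorted: L (15.1353 km) < F (17.3375 km) < C (17.8369 km) < G (18.6748 km) < H (21.1314 km) < E (31.4527 km) < …

L, F, C, G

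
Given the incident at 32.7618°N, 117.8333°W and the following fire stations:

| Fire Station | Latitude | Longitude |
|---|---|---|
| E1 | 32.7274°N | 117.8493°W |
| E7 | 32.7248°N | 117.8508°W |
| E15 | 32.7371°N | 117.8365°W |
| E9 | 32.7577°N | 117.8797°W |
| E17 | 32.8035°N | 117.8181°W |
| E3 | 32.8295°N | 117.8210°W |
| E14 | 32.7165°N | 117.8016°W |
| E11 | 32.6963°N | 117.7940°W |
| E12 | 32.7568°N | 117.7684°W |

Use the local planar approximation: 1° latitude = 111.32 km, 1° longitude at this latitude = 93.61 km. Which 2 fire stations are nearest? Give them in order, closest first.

Distances from 32.7618°N, 117.8333°W:
E1: 4.1119 km
E7: 4.4327 km
E15: 2.7659 km
E9: 4.3674 km
E17: 4.8552 km
E3: 7.6238 km
E14: 5.8511 km
E11: 8.1670 km
E12: 6.1007 km
Sorted: E15 (2.7659 km) < E1 (4.1119 km) < E9 (4.3674 km) < E7 (4.4327 km) < …

E15, E1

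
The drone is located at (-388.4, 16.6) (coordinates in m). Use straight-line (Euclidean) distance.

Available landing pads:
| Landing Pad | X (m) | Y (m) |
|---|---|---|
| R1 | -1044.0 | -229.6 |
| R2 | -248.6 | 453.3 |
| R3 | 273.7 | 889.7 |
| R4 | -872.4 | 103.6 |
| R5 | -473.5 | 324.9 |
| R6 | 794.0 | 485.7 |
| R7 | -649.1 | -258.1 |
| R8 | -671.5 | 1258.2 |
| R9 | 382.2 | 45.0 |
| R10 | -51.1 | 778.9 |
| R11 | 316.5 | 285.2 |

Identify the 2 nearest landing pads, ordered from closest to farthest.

Distances from (-388.4, 16.6):
R1: √((-655.6)² + (-246.2)²) = √(429811.360 + 60614.440) = 700.3 m
R2: √((139.8)² + (436.7)²) = √(19544.040 + 190706.890) = 458.5 m
R3: √((662.1)² + (873.1)²) = √(438376.410 + 762303.610) = 1095.8 m
R4: √((-484.0)² + (87.0)²) = √(234256.000 + 7569.000) = 491.8 m
R5: √((-85.1)² + (308.3)²) = √(7242.010 + 95048.890) = 319.8 m
R6: √((1182.4)² + (469.1)²) = √(1398069.760 + 220054.810) = 1272.1 m
R7: √((-260.7)² + (-274.7)²) = √(67964.490 + 75460.090) = 378.7 m
R8: √((-283.1)² + (1241.6)²) = √(80145.610 + 1541570.560) = 1273.5 m
R9: √((770.6)² + (28.4)²) = √(593824.360 + 806.560) = 771.1 m
R10: √((337.3)² + (762.3)²) = √(113771.290 + 581101.290) = 833.6 m
R11: √((704.9)² + (268.6)²) = √(496884.010 + 72145.960) = 754.3 m
Sorted: R5 (319.8 m) < R7 (378.7 m) < R2 (458.5 m) < R4 (491.8 m) < …

R5, R7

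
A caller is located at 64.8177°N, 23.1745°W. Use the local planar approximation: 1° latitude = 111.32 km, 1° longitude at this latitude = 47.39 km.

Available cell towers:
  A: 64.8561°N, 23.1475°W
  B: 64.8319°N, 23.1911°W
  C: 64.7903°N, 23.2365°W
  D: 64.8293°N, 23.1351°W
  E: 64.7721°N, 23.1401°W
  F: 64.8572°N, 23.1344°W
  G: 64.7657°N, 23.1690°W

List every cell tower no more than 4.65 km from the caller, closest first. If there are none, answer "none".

Distances from 64.8177°N, 23.1745°W:
A: √((0.0384·111.32)² + (0.0270·47.39)²) = √(18.272957 + 1.637197) = 4.4621 km
B: √((0.0142·111.32)² + (-0.0166·47.39)²) = √(2.498752 + 0.618856) = 1.7657 km
C: √((-0.0274·111.32)² + (-0.0620·47.39)²) = √(9.303525 + 8.632902) = 4.2351 km
D: √((0.0116·111.32)² + (0.0394·47.39)²) = √(1.667487 + 3.486309) = 2.2702 km
E: √((-0.0456·111.32)² + (0.0344·47.39)²) = √(25.767725 + 2.657604) = 5.3315 km
F: √((0.0395·111.32)² + (0.0401·47.39)²) = √(19.334840 + 3.611288) = 4.7902 km
G: √((-0.0520·111.32)² + (0.0055·47.39)²) = √(33.508353 + 0.067936) = 5.7945 km
Threshold 4.65 km: B (1.7657 km), D (2.2702 km), C (4.2351 km), A (4.4621 km) are within range.

B, D, C, A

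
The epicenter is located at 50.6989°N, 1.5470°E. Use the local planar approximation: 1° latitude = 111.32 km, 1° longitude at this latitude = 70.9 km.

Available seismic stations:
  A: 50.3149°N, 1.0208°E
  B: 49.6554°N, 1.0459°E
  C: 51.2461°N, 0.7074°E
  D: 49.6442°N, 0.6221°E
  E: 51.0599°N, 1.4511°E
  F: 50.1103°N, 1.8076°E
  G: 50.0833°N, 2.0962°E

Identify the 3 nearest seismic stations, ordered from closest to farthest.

Distances from 50.6989°N, 1.5470°E:
A: √((-0.3840·111.32)² + (-0.5262·70.9)²) = √(1827.295750 + 1391.855525) = 56.7376 km
B: √((-1.0435·111.32)² + (-0.5011·70.9)²) = √(13493.707820 + 1262.238073) = 121.4741 km
C: √((0.5472·111.32)² + (-0.8396·70.9)²) = √(3710.552432 + 3543.539924) = 85.1710 km
D: √((-1.0547·111.32)² + (-0.9249·70.9)²) = √(13784.921184 + 4300.134397) = 134.4807 km
E: √((0.3610·111.32)² + (-0.0959·70.9)²) = √(1614.956390 + 46.230616) = 40.7577 km
F: √((-0.5886·111.32)² + (0.2606·70.9)²) = √(4293.257239 + 341.382530) = 68.0782 km
G: √((-0.6156·111.32)² + (0.5492·70.9)²) = √(4696.167922 + 1516.189649) = 78.8185 km
Sorted: E (40.7577 km) < A (56.7376 km) < F (68.0782 km) < G (78.8185 km) < C (85.1710 km) < …

E, A, F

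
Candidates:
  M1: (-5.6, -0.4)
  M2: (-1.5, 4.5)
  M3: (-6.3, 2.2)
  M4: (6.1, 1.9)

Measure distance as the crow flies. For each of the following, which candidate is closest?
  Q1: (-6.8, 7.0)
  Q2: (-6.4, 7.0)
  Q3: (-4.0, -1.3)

Q1→M3; Q2→M3; Q3→M1

Q1 at (-6.8, 7.0):
  M1: 7.50
  M2: 5.86
  M3: 4.83
  M4: 13.87
  → nearest: M3 (4.83)
Q2 at (-6.4, 7.0):
  M1: 7.44
  M2: 5.50
  M3: 4.80
  M4: 13.50
  → nearest: M3 (4.80)
Q3 at (-4.0, -1.3):
  M1: 1.84
  M2: 6.32
  M3: 4.19
  M4: 10.59
  → nearest: M1 (1.84)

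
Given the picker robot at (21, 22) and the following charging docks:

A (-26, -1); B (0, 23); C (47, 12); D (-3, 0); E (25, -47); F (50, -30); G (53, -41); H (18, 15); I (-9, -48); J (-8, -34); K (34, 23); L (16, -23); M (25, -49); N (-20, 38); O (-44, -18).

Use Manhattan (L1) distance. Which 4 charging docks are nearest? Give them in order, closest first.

Distances from (21, 22):
A: |-47| + |-23| = 47 + 23 = 70
B: |-21| + |1| = 21 + 1 = 22
C: |26| + |-10| = 26 + 10 = 36
D: |-24| + |-22| = 24 + 22 = 46
E: |4| + |-69| = 4 + 69 = 73
F: |29| + |-52| = 29 + 52 = 81
G: |32| + |-63| = 32 + 63 = 95
H: |-3| + |-7| = 3 + 7 = 10
I: |-30| + |-70| = 30 + 70 = 100
J: |-29| + |-56| = 29 + 56 = 85
K: |13| + |1| = 13 + 1 = 14
L: |-5| + |-45| = 5 + 45 = 50
M: |4| + |-71| = 4 + 71 = 75
N: |-41| + |16| = 41 + 16 = 57
O: |-65| + |-40| = 65 + 40 = 105
Sorted: H (10) < K (14) < B (22) < C (36) < D (46) < L (50) < …

H, K, B, C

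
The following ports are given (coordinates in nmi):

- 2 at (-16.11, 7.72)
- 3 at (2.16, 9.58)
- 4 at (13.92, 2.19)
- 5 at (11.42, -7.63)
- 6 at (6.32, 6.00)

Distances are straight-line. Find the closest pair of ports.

3 and 6

Pairwise distances:
2–3: √((18.27)² + (1.86)²) = √(333.7929 + 3.4596) = 18.36 nmi
2–4: √((30.03)² + (-5.53)²) = √(901.8009 + 30.5809) = 30.53 nmi
2–5: √((27.53)² + (-15.35)²) = √(757.9009 + 235.6225) = 31.52 nmi
2–6: √((22.43)² + (-1.72)²) = √(503.1049 + 2.9584) = 22.50 nmi
3–4: √((11.76)² + (-7.39)²) = √(138.2976 + 54.6121) = 13.89 nmi
3–5: √((9.26)² + (-17.21)²) = √(85.7476 + 296.1841) = 19.54 nmi
3–6: √((4.16)² + (-3.58)²) = √(17.3056 + 12.8164) = 5.49 nmi
4–5: √((-2.50)² + (-9.82)²) = √(6.2500 + 96.4324) = 10.13 nmi
4–6: √((-7.60)² + (3.81)²) = √(57.7600 + 14.5161) = 8.50 nmi
5–6: √((-5.10)² + (13.63)²) = √(26.0100 + 185.7769) = 14.55 nmi
Closest pair: 3–6 at 5.49 nmi.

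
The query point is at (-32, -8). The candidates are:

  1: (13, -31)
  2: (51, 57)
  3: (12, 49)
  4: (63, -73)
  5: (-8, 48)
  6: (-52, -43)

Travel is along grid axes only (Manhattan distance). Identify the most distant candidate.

4

Distances from (-32, -8):
1: |45| + |-23| = 45 + 23 = 68
2: |83| + |65| = 83 + 65 = 148
3: |44| + |57| = 44 + 57 = 101
4: |95| + |-65| = 95 + 65 = 160
5: |24| + |56| = 24 + 56 = 80
6: |-20| + |-35| = 20 + 35 = 55
Maximum: 4 at 160.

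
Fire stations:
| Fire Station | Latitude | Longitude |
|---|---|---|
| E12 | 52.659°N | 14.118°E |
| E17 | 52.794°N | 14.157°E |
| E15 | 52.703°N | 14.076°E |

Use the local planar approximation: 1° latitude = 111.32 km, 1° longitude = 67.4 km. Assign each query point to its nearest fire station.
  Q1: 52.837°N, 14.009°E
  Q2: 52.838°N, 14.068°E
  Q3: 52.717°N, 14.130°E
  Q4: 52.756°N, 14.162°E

Q1→E17; Q2→E17; Q3→E15; Q4→E17

Q1 at 52.837°N, 14.009°E:
  E12: 21.133 km
  E17: 11.064 km
  E15: 15.585 km
  → nearest: E17 (11.064 km)
Q2 at 52.838°N, 14.068°E:
  E12: 20.209 km
  E17: 7.744 km
  E15: 15.038 km
  → nearest: E17 (7.744 km)
Q3 at 52.717°N, 14.130°E:
  E12: 6.507 km
  E17: 8.763 km
  E15: 3.959 km
  → nearest: E15 (3.959 km)
Q4 at 52.756°N, 14.162°E:
  E12: 11.198 km
  E17: 4.244 km
  E15: 8.271 km
  → nearest: E17 (4.244 km)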